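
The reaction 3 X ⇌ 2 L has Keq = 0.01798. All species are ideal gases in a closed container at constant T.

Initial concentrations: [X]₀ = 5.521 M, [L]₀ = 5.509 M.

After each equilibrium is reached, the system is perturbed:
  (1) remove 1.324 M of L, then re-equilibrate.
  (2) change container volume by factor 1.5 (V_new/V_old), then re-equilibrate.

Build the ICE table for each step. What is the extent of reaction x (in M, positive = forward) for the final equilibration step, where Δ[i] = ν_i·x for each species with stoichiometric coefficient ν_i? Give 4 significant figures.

x = -0.1016 M

Q₀ = 0.1803 vs Keq = 0.01798 ⇒ Q>K, reverse
Step 1:
                   X          L
  Initial      5.521      5.509
  Change       3.138     -2.092
  Equil        8.659      3.417
  solve Keq expr → x = -1.046; check Q = 0.01798
Then remove 1.324 M of L.
Step 2:
                   X          L
  Initial      8.659      2.093
  Change      -1.068     0.7119
  Equil        7.591      2.805
  solve Keq expr → x = 0.3559; check Q = 0.01798
Then change container volume by factor 1.5 (V_new/V_old).
Step 3:
                   X          L
  Initial      5.061       1.87
  Change      0.3047    -0.2032
  Equil        5.366      1.667
  solve Keq expr → x = -0.1016; check Q = 0.01798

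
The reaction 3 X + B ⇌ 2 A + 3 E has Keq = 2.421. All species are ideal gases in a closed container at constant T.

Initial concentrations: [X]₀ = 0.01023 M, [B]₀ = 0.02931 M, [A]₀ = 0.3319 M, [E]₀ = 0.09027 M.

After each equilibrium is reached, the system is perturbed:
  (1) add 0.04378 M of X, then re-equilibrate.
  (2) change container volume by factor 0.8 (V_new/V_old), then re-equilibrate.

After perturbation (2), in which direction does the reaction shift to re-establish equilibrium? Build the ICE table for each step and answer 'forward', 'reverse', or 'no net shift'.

Q₀ = 2582 vs Keq = 2.421 ⇒ Q>K, reverse
Step 1:
                    X           B           A           E
  Initial     0.01023     0.02931      0.3319     0.09027
  Change      0.03924     0.01308    -0.02616    -0.03924
  Equil       0.04947     0.04239      0.3057     0.05103
  solve Keq expr → x = -0.01308; check Q = 2.421
Then add 0.04378 M of X.
Step 2:
                    X           B           A           E
  Initial     0.09325     0.04239      0.3057     0.05103
  Change     -0.01927   -0.006422     0.01284     0.01927
  Equil       0.07398     0.03597      0.3186      0.0703
  solve Keq expr → x = 0.006422; check Q = 2.421
Then change container volume by factor 0.8 (V_new/V_old).
Step 3:
                    X           B           A           E
  Initial     0.09248     0.04496      0.3982     0.08787
  Change     0.002885  9.6162e-04   -0.001923   -0.002885
  Equil       0.09536     0.04592      0.3963     0.08499
  solve Keq expr → x = -9.6162e-04; check Q = 2.421

Direction: reverse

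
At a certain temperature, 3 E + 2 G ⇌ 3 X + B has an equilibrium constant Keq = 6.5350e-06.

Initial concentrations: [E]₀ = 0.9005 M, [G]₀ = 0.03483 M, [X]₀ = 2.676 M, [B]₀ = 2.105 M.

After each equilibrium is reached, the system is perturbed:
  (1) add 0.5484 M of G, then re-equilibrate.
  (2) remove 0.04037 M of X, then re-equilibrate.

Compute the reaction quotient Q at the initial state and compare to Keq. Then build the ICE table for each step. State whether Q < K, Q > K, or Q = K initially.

Q₀ = 4.5536e+04 vs Keq = 6.5350e-06 ⇒ Q>K, reverse
Step 1:
                    E           G           X           B
  Initial      0.9005     0.03483       2.676       2.105
  Change        2.588       1.725      -2.588     -0.8625
  Equil         3.488        1.76     0.08842       1.242
  solve Keq expr → x = -0.8625; check Q = 6.5350e-06
Then add 0.5484 M of G.
Step 2:
                    E           G           X           B
  Initial       3.488       2.308     0.08842       1.242
  Change     -0.01653    -0.01102     0.01653    0.005511
  Equil         3.472       2.297       0.105       1.248
  solve Keq expr → x = 0.005511; check Q = 6.5350e-06
Then remove 0.04037 M of X.
Step 3:
                    E           G           X           B
  Initial       3.472       2.297     0.06459       1.248
  Change      -0.0381     -0.0254      0.0381      0.0127
  Equil         3.433       2.272      0.1027       1.261
  solve Keq expr → x = 0.0127; check Q = 6.5350e-06

Q₀ = 4.5536e+04; Q > K (proceeds reverse)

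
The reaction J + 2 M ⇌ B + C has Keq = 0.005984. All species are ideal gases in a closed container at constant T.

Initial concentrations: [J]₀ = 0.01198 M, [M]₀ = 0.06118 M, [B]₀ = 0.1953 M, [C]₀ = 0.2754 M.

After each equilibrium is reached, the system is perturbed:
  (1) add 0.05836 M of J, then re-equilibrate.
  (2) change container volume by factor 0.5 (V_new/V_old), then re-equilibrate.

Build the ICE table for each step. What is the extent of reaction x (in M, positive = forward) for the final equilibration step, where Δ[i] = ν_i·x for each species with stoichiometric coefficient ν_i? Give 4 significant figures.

x = 0.006288 M

Q₀ = 1199 vs Keq = 0.005984 ⇒ Q>K, reverse
Step 1:
                    J           M           B           C
  Initial     0.01198     0.06118      0.1953      0.2754
  Change       0.1924      0.3847     -0.1924     -0.1924
  Equil        0.2044      0.4459    0.002929     0.08303
  solve Keq expr → x = -0.1924; check Q = 0.005984
Then add 0.05836 M of J.
Step 2:
                    J           M           B           C
  Initial      0.2627      0.4459    0.002929     0.08303
  Change  -7.6560e-04   -0.001531  7.6560e-04  7.6560e-04
  Equil        0.2619      0.4444    0.003694     0.08379
  solve Keq expr → x = 7.6560e-04; check Q = 0.005984
Then change container volume by factor 0.5 (V_new/V_old).
Step 3:
                    J           M           B           C
  Initial      0.5239      0.8888    0.007388      0.1676
  Change    -0.006288    -0.01258    0.006288    0.006288
  Equil        0.5176      0.8762     0.01368      0.1739
  solve Keq expr → x = 0.006288; check Q = 0.005984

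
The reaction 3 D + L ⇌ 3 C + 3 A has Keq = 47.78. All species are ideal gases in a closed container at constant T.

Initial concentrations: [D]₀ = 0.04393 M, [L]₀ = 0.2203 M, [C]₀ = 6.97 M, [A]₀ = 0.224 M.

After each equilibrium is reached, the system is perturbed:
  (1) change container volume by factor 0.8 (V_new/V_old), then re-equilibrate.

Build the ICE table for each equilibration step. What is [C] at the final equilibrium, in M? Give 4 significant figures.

[C]_eq = 8.509 M

Q₀ = 2.0377e+05 vs Keq = 47.78 ⇒ Q>K, reverse
Step 1:
                  D         L         C         A
  Initial   0.04393    0.2203      6.97     0.224
  Change     0.1553   0.05176   -0.1553   -0.1553
  Equil      0.1992    0.2721     6.815   0.06873
  solve Keq expr → x = -0.05176; check Q = 47.78
Then change container volume by factor 0.8 (V_new/V_old).
Step 2:
                  D         L         C         A
  Initial     0.249    0.3401     8.518   0.08591
  Change    0.00892  0.002973  -0.00892  -0.00892
  Equil      0.2579     0.343     8.509   0.07699
  solve Keq expr → x = -0.002973; check Q = 47.78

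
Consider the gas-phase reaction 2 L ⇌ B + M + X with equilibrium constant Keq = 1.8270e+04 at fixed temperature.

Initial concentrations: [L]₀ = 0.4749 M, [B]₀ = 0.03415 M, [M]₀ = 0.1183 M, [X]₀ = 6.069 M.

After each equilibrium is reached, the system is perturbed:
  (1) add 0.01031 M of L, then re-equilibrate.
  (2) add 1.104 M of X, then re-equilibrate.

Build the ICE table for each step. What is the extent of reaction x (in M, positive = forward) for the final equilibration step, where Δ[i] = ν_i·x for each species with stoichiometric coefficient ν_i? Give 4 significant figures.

x = -2.4178e-04 M

Q₀ = 0.1087 vs Keq = 1.8270e+04 ⇒ Q<K, forward
Step 1:
                  L         B         M         X
  I          0.4749   0.03415    0.1183     6.069
  C         -0.4692    0.2346    0.2346    0.2346
  E         0.00572    0.2687    0.3529     6.304
  solve Keq expr → x = 0.2346; check Q = 1.8270e+04
Then add 0.01031 M of L.
Step 2:
                  L         B         M         X
  I         0.01603    0.2687    0.3529     6.304
  C        -0.01021  0.005106  0.005106  0.005106
  E        0.005818    0.2738     0.358     6.309
  solve Keq expr → x = 0.005106; check Q = 1.8270e+04
Then add 1.104 M of X.
Step 3:
                  L         B         M         X
  I        0.005818    0.2738     0.358     7.413
  C       4.8356e-04 -2.4178e-04 -2.4178e-04 -2.4178e-04
  E        0.006302    0.2736    0.3578     7.412
  solve Keq expr → x = -2.4178e-04; check Q = 1.8270e+04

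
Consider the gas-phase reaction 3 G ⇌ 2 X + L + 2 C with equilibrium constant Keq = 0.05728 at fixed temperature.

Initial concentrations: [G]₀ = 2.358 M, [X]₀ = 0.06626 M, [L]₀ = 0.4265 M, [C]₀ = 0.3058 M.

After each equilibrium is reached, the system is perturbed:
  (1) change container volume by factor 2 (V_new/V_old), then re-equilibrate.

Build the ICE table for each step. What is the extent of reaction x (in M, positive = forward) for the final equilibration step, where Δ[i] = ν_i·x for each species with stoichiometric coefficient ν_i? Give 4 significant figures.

Q₀ = 1.3356e-05 vs Keq = 0.05728 ⇒ Q<K, forward
Step 1:
                  G         X         L         C
  I           2.358   0.06626    0.4265    0.3058
  C         -0.8341    0.5561     0.278    0.5561
  E           1.524    0.6223    0.7045    0.8619
  solve Keq expr → x = 0.278; check Q = 0.05728
Then change container volume by factor 2 (V_new/V_old).
Step 2:
                  G         X         L         C
  I          0.7619    0.3112    0.3523    0.4309
  C         -0.1171   0.07806   0.03903   0.07806
  E          0.6448    0.3892    0.3913     0.509
  solve Keq expr → x = 0.03903; check Q = 0.05728

x = 0.03903 M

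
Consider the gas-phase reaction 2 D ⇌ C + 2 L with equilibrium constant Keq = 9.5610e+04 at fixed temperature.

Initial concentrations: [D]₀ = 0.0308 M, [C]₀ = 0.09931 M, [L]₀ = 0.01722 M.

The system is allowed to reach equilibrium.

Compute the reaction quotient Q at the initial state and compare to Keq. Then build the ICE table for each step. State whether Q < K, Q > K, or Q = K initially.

Q₀ = 0.03104 vs Keq = 9.5610e+04 ⇒ Q<K, forward
Step 1:
                  D         C         L
  Initial    0.0308   0.09931   0.01722
  Change   -0.03075   0.01537   0.03075
  Equil   5.2535e-05    0.1147   0.04797
  solve Keq expr → x = 0.01537; check Q = 9.5610e+04

Q₀ = 0.03104; Q < K (proceeds forward)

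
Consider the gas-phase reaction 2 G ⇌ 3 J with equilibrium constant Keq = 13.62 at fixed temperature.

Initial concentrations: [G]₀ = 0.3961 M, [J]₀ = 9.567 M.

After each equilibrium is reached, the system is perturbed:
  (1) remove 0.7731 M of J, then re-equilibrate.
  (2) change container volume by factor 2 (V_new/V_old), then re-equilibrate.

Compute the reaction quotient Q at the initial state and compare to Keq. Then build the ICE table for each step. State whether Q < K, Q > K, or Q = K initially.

Q₀ = 5581; Q > K (proceeds reverse)

Q₀ = 5581 vs Keq = 13.62 ⇒ Q>K, reverse
Step 1:
                    G           J
  I            0.3961       9.567
  C             2.872      -4.308
  E             3.268       5.259
  solve Keq expr → x = -1.436; check Q = 13.62
Then remove 0.7731 M of J.
Step 2:
                    G           J
  I             3.268       4.486
  C           -0.2985      0.4478
  E              2.97       4.934
  solve Keq expr → x = 0.1493; check Q = 13.62
Then change container volume by factor 2 (V_new/V_old).
Step 3:
                    G           J
  I             1.485       2.467
  C           -0.2187       0.328
  E             1.266       2.795
  solve Keq expr → x = 0.1093; check Q = 13.62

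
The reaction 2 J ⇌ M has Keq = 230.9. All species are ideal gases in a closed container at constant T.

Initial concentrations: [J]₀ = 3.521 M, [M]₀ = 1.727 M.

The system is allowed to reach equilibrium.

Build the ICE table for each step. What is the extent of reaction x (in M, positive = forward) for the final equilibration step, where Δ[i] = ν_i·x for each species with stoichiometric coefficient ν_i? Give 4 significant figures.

x = 1.7 M

Q₀ = 0.1393 vs Keq = 230.9 ⇒ Q<K, forward
Step 1:
                    J           M
  init          3.521       1.727
  Δ            -3.399         1.7
  eq           0.1218       3.427
  solve Keq expr → x = 1.7; check Q = 230.9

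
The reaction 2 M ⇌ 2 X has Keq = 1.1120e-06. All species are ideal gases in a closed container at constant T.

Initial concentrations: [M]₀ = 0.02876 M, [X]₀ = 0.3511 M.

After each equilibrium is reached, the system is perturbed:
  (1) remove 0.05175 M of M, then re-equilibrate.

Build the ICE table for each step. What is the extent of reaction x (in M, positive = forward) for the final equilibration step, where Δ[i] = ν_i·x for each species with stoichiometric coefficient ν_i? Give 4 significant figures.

Q₀ = 149 vs Keq = 1.1120e-06 ⇒ Q>K, reverse
Step 1:
                   M          X
  I          0.02876     0.3511
  C           0.3507    -0.3507
  E           0.3795 4.0015e-04
  solve Keq expr → x = -0.1753; check Q = 1.1120e-06
Then remove 0.05175 M of M.
Step 2:
                   M          X
  I           0.3277 4.0015e-04
  C       5.4514e-05 -5.4514e-05
  E           0.3278 3.4563e-04
  solve Keq expr → x = -2.7257e-05; check Q = 1.1120e-06

x = -2.7257e-05 M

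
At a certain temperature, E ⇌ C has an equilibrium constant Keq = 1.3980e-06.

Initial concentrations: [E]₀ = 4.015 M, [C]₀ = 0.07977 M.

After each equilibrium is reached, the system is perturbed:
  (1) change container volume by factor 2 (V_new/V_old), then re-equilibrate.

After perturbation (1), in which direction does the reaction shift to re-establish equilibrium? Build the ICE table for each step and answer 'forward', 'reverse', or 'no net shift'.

Q₀ = 0.01987 vs Keq = 1.3980e-06 ⇒ Q>K, reverse
Step 1:
                    E           C
  I             4.015     0.07977
  C           0.07976    -0.07976
  E             4.095  5.7245e-06
  solve Keq expr → x = -0.07976; check Q = 1.3980e-06
Then change container volume by factor 2 (V_new/V_old).
Step 2:
                    E           C
  I             2.047  2.8622e-06
  C                 0           0
  E             2.047  2.8622e-06
  solve Keq expr → x = 0; check Q = 1.3980e-06

Direction: no net shift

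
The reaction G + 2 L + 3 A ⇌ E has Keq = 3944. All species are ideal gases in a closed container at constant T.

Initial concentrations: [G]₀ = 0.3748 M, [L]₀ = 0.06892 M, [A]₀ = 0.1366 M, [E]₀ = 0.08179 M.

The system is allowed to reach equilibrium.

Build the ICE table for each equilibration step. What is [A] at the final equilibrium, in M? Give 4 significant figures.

Q₀ = 1.8024e+04 vs Keq = 3944 ⇒ Q>K, reverse
Step 1:
                  G         L         A         E
  init       0.3748   0.06892    0.1366   0.08179
  Δ         0.01227   0.02454    0.0368  -0.01227
  eq         0.3871   0.09346    0.1734   0.06952
  solve Keq expr → x = -0.01227; check Q = 3944

[A]_eq = 0.1734 M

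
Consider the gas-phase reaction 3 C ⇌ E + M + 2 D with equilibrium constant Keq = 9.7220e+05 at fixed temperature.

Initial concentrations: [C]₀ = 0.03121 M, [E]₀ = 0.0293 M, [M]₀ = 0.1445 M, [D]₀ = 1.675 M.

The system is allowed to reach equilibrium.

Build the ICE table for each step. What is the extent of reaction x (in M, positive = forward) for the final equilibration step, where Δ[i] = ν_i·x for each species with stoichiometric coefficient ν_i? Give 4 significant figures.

x = 0.009535 M

Q₀ = 390.7 vs Keq = 9.7220e+05 ⇒ Q<K, forward
Step 1:
                   C          E          M          D
  I          0.03121     0.0293     0.1445      1.675
  C         -0.02861   0.009535   0.009535    0.01907
  E         0.002604    0.03884      0.154      1.694
  solve Keq expr → x = 0.009535; check Q = 9.7220e+05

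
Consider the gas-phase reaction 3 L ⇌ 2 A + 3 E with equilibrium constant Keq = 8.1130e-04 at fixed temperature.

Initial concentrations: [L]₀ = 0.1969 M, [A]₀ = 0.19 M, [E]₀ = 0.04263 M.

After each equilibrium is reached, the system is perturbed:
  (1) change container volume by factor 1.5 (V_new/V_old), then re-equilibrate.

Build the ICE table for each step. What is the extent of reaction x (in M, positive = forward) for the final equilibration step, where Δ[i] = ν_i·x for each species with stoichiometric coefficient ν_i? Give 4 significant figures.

Q₀ = 3.6637e-04 vs Keq = 8.1130e-04 ⇒ Q<K, forward
Step 1:
                    L           A           E
  init         0.1969        0.19     0.04263
  Δ         -0.009221    0.006147    0.009221
  eq           0.1877      0.1961     0.05185
  solve Keq expr → x = 0.003074; check Q = 8.1130e-04
Then change container volume by factor 1.5 (V_new/V_old).
Step 2:
                    L           A           E
  init         0.1251      0.1308     0.03457
  Δ         -0.007139    0.004759    0.007139
  eq            0.118      0.1355     0.04171
  solve Keq expr → x = 0.00238; check Q = 8.1130e-04

x = 0.00238 M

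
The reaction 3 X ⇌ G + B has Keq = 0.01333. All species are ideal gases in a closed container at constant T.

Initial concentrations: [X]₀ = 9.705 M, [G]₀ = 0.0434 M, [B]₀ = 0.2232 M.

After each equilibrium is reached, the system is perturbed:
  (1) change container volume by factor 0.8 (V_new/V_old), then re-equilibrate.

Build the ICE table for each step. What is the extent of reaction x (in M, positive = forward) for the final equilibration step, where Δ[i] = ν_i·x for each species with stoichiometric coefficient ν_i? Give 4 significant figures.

Q₀ = 1.0597e-05 vs Keq = 0.01333 ⇒ Q<K, forward
Step 1:
                  X         G         B
  I           9.705    0.0434    0.2232
  C          -4.147     1.382     1.382
  E           5.558     1.426     1.605
  solve Keq expr → x = 1.382; check Q = 0.01333
Then change container volume by factor 0.8 (V_new/V_old).
Step 2:
                  X         G         B
  I           6.948     1.782     2.007
  C         -0.2841    0.0947    0.0947
  E           6.664     1.877     2.102
  solve Keq expr → x = 0.0947; check Q = 0.01333

x = 0.0947 M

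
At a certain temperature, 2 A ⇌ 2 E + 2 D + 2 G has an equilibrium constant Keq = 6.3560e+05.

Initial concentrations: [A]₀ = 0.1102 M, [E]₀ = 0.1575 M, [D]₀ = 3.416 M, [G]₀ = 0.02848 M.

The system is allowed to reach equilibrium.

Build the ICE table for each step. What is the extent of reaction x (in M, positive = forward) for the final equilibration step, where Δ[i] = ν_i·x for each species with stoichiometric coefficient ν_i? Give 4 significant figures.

Q₀ = 0.01933 vs Keq = 6.3560e+05 ⇒ Q<K, forward
Step 1:
                   A          E          D          G
  init        0.1102     0.1575      3.416    0.02848
  Δ            -0.11       0.11       0.11       0.11
  eq      1.6390e-04     0.2675      3.526     0.1385
  solve Keq expr → x = 0.05502; check Q = 6.3560e+05

x = 0.05502 M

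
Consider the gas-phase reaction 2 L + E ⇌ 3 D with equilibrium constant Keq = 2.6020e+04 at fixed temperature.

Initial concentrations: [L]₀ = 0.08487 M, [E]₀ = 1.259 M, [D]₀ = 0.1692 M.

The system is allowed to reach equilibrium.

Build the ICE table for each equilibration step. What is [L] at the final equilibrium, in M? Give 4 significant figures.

[L]_eq = 9.0109e-04 M

Q₀ = 0.5342 vs Keq = 2.6020e+04 ⇒ Q<K, forward
Step 1:
                   L          E          D
  I          0.08487      1.259     0.1692
  C         -0.08397   -0.04198      0.126
  E       9.0109e-04      1.217     0.2952
  solve Keq expr → x = 0.04198; check Q = 2.6020e+04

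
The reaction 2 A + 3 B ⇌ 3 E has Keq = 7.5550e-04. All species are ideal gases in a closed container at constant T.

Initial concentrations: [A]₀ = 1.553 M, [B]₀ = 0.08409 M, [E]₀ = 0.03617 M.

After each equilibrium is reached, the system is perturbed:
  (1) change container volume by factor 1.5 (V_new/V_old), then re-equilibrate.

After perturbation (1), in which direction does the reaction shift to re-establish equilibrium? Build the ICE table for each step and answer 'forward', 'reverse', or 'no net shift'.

Q₀ = 0.033 vs Keq = 7.5550e-04 ⇒ Q>K, reverse
Step 1:
                    A           B           E
  Initial       1.553     0.08409     0.03617
  Change      0.01534       0.023      -0.023
  Equil         1.568      0.1071     0.01317
  solve Keq expr → x = -0.007668; check Q = 7.5550e-04
Then change container volume by factor 1.5 (V_new/V_old).
Step 2:
                    A           B           E
  Initial       1.046      0.0714    0.008778
  Change     0.001264    0.001896   -0.001896
  Equil         1.047     0.07329    0.006882
  solve Keq expr → x = -6.3188e-04; check Q = 7.5550e-04

Direction: reverse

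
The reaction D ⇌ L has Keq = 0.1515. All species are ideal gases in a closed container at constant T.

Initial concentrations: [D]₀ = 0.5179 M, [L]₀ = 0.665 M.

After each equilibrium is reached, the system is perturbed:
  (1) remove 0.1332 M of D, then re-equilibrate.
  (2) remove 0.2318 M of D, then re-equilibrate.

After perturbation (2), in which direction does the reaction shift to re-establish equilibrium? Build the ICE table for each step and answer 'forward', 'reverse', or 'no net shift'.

Q₀ = 1.284 vs Keq = 0.1515 ⇒ Q>K, reverse
Step 1:
                   D          L
  Initial     0.5179      0.665
  Change      0.5094    -0.5094
  Equil        1.027     0.1556
  solve Keq expr → x = -0.5094; check Q = 0.1515
Then remove 0.1332 M of D.
Step 2:
                   D          L
  Initial     0.8941     0.1556
  Change     0.01752   -0.01752
  Equil       0.9116     0.1381
  solve Keq expr → x = -0.01752; check Q = 0.1515
Then remove 0.2318 M of D.
Step 3:
                   D          L
  Initial     0.6798     0.1381
  Change      0.0305    -0.0305
  Equil       0.7103     0.1076
  solve Keq expr → x = -0.0305; check Q = 0.1515

Direction: reverse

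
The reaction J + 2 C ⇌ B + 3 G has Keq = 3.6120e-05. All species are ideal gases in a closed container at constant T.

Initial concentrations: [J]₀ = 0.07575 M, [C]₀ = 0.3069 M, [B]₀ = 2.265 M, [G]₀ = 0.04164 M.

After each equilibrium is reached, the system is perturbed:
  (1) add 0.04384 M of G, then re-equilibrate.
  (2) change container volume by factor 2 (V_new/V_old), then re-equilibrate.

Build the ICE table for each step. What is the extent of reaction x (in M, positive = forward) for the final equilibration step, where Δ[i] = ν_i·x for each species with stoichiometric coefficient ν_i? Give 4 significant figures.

x = 2.5445e-04 M

Q₀ = 0.02292 vs Keq = 3.6120e-05 ⇒ Q>K, reverse
Step 1:
                  J         C         B         G
  Initial   0.07575    0.3069     2.265   0.04164
  Change    0.01209   0.02418  -0.01209  -0.03628
  Equil     0.08784    0.3311     2.253  0.005364
  solve Keq expr → x = -0.01209; check Q = 3.6120e-05
Then add 0.04384 M of G.
Step 2:
                  J         C         B         G
  Initial   0.08784    0.3311     2.253    0.0492
  Change    0.01441   0.02882  -0.01441  -0.04323
  Equil      0.1023    0.3599     2.238  0.005979
  solve Keq expr → x = -0.01441; check Q = 3.6120e-05
Then change container volume by factor 2 (V_new/V_old).
Step 3:
                  J         C         B         G
  Initial   0.05113      0.18     1.119  0.002989
  Change  -2.5445e-04 -5.0891e-04 2.5445e-04 7.6336e-04
  Equil     0.05087    0.1794      1.12  0.003753
  solve Keq expr → x = 2.5445e-04; check Q = 3.6120e-05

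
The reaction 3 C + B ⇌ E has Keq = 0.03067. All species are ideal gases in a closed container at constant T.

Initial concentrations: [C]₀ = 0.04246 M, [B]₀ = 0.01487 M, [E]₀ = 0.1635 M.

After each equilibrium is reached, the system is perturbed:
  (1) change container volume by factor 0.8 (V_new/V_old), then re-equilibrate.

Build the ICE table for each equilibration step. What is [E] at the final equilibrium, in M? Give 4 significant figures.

[E]_eq = 0.001952 M

Q₀ = 1.4364e+05 vs Keq = 0.03067 ⇒ Q>K, reverse
Step 1:
                   C          B          E
  init       0.04246    0.01487     0.1635
  Δ           0.4881     0.1627    -0.1627
  eq          0.5305     0.1776 8.1313e-04
  solve Keq expr → x = -0.1627; check Q = 0.03067
Then change container volume by factor 0.8 (V_new/V_old).
Step 2:
                   C          B          E
  init        0.6632     0.2219   0.001016
  Δ        -0.002806 -9.3541e-04 9.3541e-04
  eq          0.6603      0.221   0.001952
  solve Keq expr → x = 9.3541e-04; check Q = 0.03067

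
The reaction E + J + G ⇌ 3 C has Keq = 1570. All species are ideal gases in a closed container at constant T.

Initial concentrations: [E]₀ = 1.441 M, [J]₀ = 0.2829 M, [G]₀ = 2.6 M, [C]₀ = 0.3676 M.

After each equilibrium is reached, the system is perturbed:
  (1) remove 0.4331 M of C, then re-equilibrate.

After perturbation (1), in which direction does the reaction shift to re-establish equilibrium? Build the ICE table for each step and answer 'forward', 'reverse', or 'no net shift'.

Direction: forward

Q₀ = 0.04687 vs Keq = 1570 ⇒ Q<K, forward
Step 1:
                    E           J           G           C
  init          1.441      0.2829         2.6      0.3676
  Δ           -0.2825     -0.2825     -0.2825      0.8474
  eq            1.159  4.2552e-04       2.318       1.215
  solve Keq expr → x = 0.2825; check Q = 1570
Then remove 0.4331 M of C.
Step 2:
                    E           J           G           C
  init          1.159  4.2552e-04       2.318      0.7819
  Δ       -3.1166e-04 -3.1166e-04 -3.1166e-04  9.3497e-04
  eq            1.158  1.1387e-04       2.317      0.7829
  solve Keq expr → x = 3.1166e-04; check Q = 1570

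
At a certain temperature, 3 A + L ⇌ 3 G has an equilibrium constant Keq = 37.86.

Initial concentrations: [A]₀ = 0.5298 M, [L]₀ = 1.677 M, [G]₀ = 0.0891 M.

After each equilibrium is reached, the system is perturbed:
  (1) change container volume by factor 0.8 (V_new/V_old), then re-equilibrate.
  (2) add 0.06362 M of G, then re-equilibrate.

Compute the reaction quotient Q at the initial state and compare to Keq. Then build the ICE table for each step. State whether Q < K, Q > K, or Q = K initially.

Q₀ = 0.002836 vs Keq = 37.86 ⇒ Q<K, forward
Step 1:
                  A         L         G
  init       0.5298     1.677    0.0891
  Δ          -0.403   -0.1343     0.403
  eq         0.1268     1.543    0.4921
  solve Keq expr → x = 0.1343; check Q = 37.86
Then change container volume by factor 0.8 (V_new/V_old).
Step 2:
                  A         L         G
  init       0.1585     1.928    0.6151
  Δ       -0.009107 -0.003036  0.009107
  eq         0.1494     1.925    0.6242
  solve Keq expr → x = 0.003036; check Q = 37.86
Then add 0.06362 M of G.
Step 3:
                  A         L         G
  init       0.1494     1.925    0.6878
  Δ          0.0122  0.004066   -0.0122
  eq         0.1616     1.929    0.6756
  solve Keq expr → x = -0.004066; check Q = 37.86

Q₀ = 0.002836; Q < K (proceeds forward)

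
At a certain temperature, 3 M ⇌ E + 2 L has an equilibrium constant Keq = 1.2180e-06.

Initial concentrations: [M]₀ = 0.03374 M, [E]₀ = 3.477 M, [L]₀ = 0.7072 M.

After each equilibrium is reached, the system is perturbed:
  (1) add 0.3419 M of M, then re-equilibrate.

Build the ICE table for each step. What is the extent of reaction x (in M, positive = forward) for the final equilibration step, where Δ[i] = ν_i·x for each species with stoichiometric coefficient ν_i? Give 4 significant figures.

x = 1.7959e-04 M

Q₀ = 4.5275e+04 vs Keq = 1.2180e-06 ⇒ Q>K, reverse
Step 1:
                    M           E           L
  I           0.03374       3.477      0.7072
  C              1.06     -0.3532     -0.7065
  E             1.093       3.124  7.1399e-04
  solve Keq expr → x = -0.3532; check Q = 1.2180e-06
Then add 0.3419 M of M.
Step 2:
                    M           E           L
  I             1.435       3.124  7.1399e-04
  C       -5.3878e-04  1.7959e-04  3.5919e-04
  E             1.435       3.124    0.001073
  solve Keq expr → x = 1.7959e-04; check Q = 1.2180e-06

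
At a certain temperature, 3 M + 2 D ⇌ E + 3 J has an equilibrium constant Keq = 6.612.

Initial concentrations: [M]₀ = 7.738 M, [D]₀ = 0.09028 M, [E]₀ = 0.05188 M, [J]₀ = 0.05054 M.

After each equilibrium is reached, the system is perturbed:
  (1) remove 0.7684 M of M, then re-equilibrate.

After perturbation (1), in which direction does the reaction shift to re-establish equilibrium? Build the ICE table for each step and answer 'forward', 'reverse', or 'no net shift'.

Q₀ = 1.7735e-06 vs Keq = 6.612 ⇒ Q<K, forward
Step 1:
                  M         D         E         J
  I           7.738   0.09028   0.05188   0.05054
  C         -0.1347  -0.08982   0.04491    0.1347
  E           7.603 4.6021e-04   0.09679    0.1853
  solve Keq expr → x = 0.04491; check Q = 6.612
Then remove 0.7684 M of M.
Step 2:
                  M         D         E         J
  I           6.835 4.6021e-04   0.09679    0.1853
  C       1.1866e-04 7.9106e-05 -3.9553e-05 -1.1866e-04
  E           6.835 5.3931e-04   0.09675    0.1852
  solve Keq expr → x = -3.9553e-05; check Q = 6.612

Direction: reverse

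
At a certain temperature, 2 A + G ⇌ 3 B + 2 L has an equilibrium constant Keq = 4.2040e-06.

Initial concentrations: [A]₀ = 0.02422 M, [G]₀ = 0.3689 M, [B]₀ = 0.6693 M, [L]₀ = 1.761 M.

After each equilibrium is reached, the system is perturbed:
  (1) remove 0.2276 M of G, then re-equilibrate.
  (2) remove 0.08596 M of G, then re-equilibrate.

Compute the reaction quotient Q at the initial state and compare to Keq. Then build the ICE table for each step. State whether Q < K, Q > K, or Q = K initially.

Q₀ = 4297 vs Keq = 4.2040e-06 ⇒ Q>K, reverse
Step 1:
                   A          G          B          L
  I          0.02422     0.3689     0.6693      1.761
  C           0.4417     0.2208    -0.6625    -0.4417
  E           0.4659     0.5897   0.006762      1.319
  solve Keq expr → x = -0.2208; check Q = 4.2040e-06
Then remove 0.2276 M of G.
Step 2:
                   A          G          B          L
  I           0.4659     0.3621   0.006762      1.319
  C       6.7017e-04 3.3508e-04  -0.001005 -6.7017e-04
  E           0.4666     0.3625   0.005757      1.319
  solve Keq expr → x = -3.3508e-04; check Q = 4.2040e-06
Then remove 0.08596 M of G.
Step 3:
                   A          G          B          L
  I           0.4666     0.2765   0.005757      1.319
  C       3.2820e-04 1.6410e-04 -4.9231e-04 -3.2820e-04
  E           0.4669     0.2767   0.005265      1.318
  solve Keq expr → x = -1.6410e-04; check Q = 4.2040e-06

Q₀ = 4297; Q > K (proceeds reverse)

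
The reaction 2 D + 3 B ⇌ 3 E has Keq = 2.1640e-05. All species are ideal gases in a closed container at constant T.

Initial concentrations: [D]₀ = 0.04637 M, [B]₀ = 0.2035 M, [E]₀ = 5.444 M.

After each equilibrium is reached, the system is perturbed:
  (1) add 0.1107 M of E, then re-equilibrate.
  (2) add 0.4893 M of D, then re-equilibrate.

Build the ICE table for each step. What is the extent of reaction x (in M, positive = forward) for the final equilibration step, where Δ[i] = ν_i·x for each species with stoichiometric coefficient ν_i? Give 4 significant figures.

x = 0.009478 M

Q₀ = 8.9040e+06 vs Keq = 2.1640e-05 ⇒ Q>K, reverse
Step 1:
                  D         B         E
  init      0.04637    0.2035     5.444
  Δ           3.404     5.106    -5.106
  eq           3.45      5.31    0.3379
  solve Keq expr → x = -1.702; check Q = 2.1640e-05
Then add 0.1107 M of E.
Step 2:
                  D         B         E
  init         3.45      5.31    0.4486
  Δ         0.06662   0.09993  -0.09993
  eq          3.517      5.41    0.3486
  solve Keq expr → x = -0.03331; check Q = 2.1640e-05
Then add 0.4893 M of D.
Step 3:
                  D         B         E
  init        4.006      5.41    0.3486
  Δ        -0.01896  -0.02844   0.02844
  eq          3.987     5.381    0.3771
  solve Keq expr → x = 0.009478; check Q = 2.1640e-05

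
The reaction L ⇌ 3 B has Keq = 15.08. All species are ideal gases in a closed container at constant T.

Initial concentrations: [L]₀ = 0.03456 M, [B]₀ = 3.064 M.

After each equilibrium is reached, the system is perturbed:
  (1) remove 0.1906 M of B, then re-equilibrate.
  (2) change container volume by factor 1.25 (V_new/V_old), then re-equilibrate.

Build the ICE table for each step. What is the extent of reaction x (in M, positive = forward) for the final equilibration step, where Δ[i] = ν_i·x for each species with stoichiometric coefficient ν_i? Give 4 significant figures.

Q₀ = 832.3 vs Keq = 15.08 ⇒ Q>K, reverse
Step 1:
                  L         B
  Initial   0.03456     3.064
  Change     0.3983    -1.195
  Equil      0.4329     1.869
  solve Keq expr → x = -0.3983; check Q = 15.08
Then remove 0.1906 M of B.
Step 2:
                  L         B
  Initial    0.4329     1.678
  Change   -0.04246    0.1274
  Equil      0.3904     1.806
  solve Keq expr → x = 0.04246; check Q = 15.08
Then change container volume by factor 1.25 (V_new/V_old).
Step 3:
                  L         B
  Initial    0.3124     1.445
  Change    -0.0474    0.1422
  Equil       0.265     1.587
  solve Keq expr → x = 0.0474; check Q = 15.08

x = 0.0474 M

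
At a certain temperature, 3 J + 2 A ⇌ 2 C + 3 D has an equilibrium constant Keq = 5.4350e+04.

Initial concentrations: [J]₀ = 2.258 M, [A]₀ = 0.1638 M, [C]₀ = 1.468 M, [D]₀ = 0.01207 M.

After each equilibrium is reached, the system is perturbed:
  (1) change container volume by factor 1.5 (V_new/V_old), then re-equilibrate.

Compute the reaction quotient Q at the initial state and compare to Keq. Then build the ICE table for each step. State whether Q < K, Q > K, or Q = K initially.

Q₀ = 1.2268e-05; Q < K (proceeds forward)

Q₀ = 1.2268e-05 vs Keq = 5.4350e+04 ⇒ Q<K, forward
Step 1:
                  J         A         C         D
  Initial     2.258    0.1638     1.468   0.01207
  Change    -0.2452   -0.1635    0.1635    0.2452
  Equil       2.013 3.1983e-04     1.631    0.2573
  solve Keq expr → x = 0.08174; check Q = 5.4350e+04
Then change container volume by factor 1.5 (V_new/V_old).
Step 2:
                  J         A         C         D
  Initial     1.342 2.1322e-04     1.088    0.1715
  Change          0         0         0         0
  Equil       1.342 2.1322e-04     1.088    0.1715
  solve Keq expr → x = 0; check Q = 5.4350e+04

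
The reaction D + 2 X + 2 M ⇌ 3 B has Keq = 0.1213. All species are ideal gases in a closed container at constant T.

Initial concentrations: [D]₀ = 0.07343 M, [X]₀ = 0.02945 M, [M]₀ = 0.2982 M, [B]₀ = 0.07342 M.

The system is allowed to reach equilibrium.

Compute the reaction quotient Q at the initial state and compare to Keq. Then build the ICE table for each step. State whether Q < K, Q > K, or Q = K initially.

Q₀ = 69.88 vs Keq = 0.1213 ⇒ Q>K, reverse
Step 1:
                    D           X           M           B
  init        0.07343     0.02945      0.2982     0.07342
  Δ           0.01857     0.03713     0.03713     -0.0557
  eq            0.092     0.06658      0.3353     0.01772
  solve Keq expr → x = -0.01857; check Q = 0.1213

Q₀ = 69.88; Q > K (proceeds reverse)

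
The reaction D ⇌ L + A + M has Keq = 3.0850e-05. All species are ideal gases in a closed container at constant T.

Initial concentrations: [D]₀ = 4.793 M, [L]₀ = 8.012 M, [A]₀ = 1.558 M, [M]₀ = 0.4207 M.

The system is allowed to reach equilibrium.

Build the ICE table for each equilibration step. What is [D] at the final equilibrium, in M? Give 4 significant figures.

[D]_eq = 5.214 M

Q₀ = 1.096 vs Keq = 3.0850e-05 ⇒ Q>K, reverse
Step 1:
                    D           L           A           M
  init          4.793       8.012       1.558      0.4207
  Δ            0.4207     -0.4207     -0.4207     -0.4207
  eq            5.214       7.591       1.137  1.8629e-05
  solve Keq expr → x = -0.4207; check Q = 3.0850e-05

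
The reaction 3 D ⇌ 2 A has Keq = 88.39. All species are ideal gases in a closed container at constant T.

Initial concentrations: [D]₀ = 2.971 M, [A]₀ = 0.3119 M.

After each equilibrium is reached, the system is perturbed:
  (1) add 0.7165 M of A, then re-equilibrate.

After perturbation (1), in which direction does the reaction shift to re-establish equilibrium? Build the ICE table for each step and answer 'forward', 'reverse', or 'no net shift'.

Direction: reverse

Q₀ = 0.00371 vs Keq = 88.39 ⇒ Q<K, forward
Step 1:
                    D           A
  init          2.971      0.3119
  Δ            -2.609       1.739
  eq           0.3624       2.051
  solve Keq expr → x = 0.8695; check Q = 88.39
Then add 0.7165 M of A.
Step 2:
                    D           A
  init         0.3624       2.767
  Δ           0.07479    -0.04986
  eq           0.4372       2.718
  solve Keq expr → x = -0.02493; check Q = 88.39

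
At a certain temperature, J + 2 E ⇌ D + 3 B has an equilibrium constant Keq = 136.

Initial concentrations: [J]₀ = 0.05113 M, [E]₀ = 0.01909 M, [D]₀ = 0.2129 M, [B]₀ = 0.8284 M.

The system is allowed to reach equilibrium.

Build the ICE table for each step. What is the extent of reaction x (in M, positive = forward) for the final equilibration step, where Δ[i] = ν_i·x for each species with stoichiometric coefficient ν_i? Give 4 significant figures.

x = -0.03081 M

Q₀ = 6495 vs Keq = 136 ⇒ Q>K, reverse
Step 1:
                   J          E          D          B
  init       0.05113    0.01909     0.2129     0.8284
  Δ          0.03081    0.06162   -0.03081   -0.09243
  eq         0.08194    0.08071     0.1821      0.736
  solve Keq expr → x = -0.03081; check Q = 136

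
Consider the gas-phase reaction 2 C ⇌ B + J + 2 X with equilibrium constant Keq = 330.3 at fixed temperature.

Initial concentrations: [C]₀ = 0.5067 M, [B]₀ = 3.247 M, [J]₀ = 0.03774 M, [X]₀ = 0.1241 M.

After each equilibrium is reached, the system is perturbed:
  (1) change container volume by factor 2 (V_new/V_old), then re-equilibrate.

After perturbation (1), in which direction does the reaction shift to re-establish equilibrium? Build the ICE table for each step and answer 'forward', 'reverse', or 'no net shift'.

Q₀ = 0.007351 vs Keq = 330.3 ⇒ Q<K, forward
Step 1:
                  C         B         J         X
  I          0.5067     3.247   0.03774    0.1241
  C         -0.4745    0.2372    0.2372    0.4745
  E         0.03224     3.484     0.275    0.5986
  solve Keq expr → x = 0.2372; check Q = 330.3
Then change container volume by factor 2 (V_new/V_old).
Step 2:
                  C         B         J         X
  I         0.01612     1.742    0.1375    0.2993
  C       -0.007727  0.003863  0.003863  0.007727
  E        0.008392     1.746    0.1413     0.307
  solve Keq expr → x = 0.003863; check Q = 330.3

Direction: forward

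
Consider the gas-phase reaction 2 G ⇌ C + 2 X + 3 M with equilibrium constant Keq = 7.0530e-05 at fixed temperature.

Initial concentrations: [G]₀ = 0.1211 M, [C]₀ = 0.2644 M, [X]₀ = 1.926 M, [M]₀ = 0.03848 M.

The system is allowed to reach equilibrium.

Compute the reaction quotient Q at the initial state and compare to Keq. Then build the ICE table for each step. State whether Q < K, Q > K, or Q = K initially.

Q₀ = 0.003811 vs Keq = 7.0530e-05 ⇒ Q>K, reverse
Step 1:
                   G          C          X          M
  init        0.1211     0.2644      1.926    0.03848
  Δ          0.01807  -0.009037   -0.01807   -0.02711
  eq          0.1392     0.2554      1.908    0.01137
  solve Keq expr → x = -0.009037; check Q = 7.0530e-05

Q₀ = 0.003811; Q > K (proceeds reverse)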